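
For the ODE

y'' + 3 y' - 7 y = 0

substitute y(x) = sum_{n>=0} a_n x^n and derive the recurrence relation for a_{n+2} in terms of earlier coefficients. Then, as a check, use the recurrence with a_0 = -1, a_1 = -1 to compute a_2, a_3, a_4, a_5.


Substitute y = sum_n a_n x^n.
y''(x) has coefficient (n+2)(n+1) a_{n+2} at x^n;
3 y'(x) has coefficient 3 (n+1) a_{n+1} at x^n;
-7 y(x) has coefficient -7 a_n at x^n.
Matching x^n: (n+2)(n+1) a_{n+2} + 3 (n+1) a_{n+1} - 7 a_n = 0.
Thus a_{n+2} = [-3 (n+1) a_{n+1} + 7 a_n] / ((n+1)(n+2)).

Check with a_0 = -1, a_1 = -1 (apply the recurrence for n = 0, 1, 2, 3): a_0 = -1, a_1 = -1, a_2 = -2, a_3 = 5/6, a_4 = -43/24, a_5 = 41/30.

a_(n+2) = [-3 (n+1) a_(n+1) + 7 a_n] / ((n+1)(n+2)); check: a_0 = -1, a_1 = -1, a_2 = -2, a_3 = 5/6, a_4 = -43/24, a_5 = 41/30


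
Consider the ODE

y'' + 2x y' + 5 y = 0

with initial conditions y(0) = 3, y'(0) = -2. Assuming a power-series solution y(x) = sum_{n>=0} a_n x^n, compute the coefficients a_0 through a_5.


Ansatz: y(x) = sum_{n>=0} a_n x^n, so y'(x) = sum_{n>=1} n a_n x^(n-1) and y''(x) = sum_{n>=2} n(n-1) a_n x^(n-2).
Substitute into P(x) y'' + Q(x) y' + R(x) y = 0 with P(x) = 1, Q(x) = 2x, R(x) = 5, and match powers of x.
Initial conditions: a_0 = 3, a_1 = -2.
Setting the coefficient of each power of x to zero and solving order by order (substituting the coefficients already found):
  x^0: 2 a_2 + 5 a_0 = 0  ->  2 a_2 = -5 a_0 = -15  ->  a_2 = -15/2
  x^1: 6 a_3 + 7 a_1 = 0  ->  6 a_3 = -7 a_1 = 14  ->  a_3 = 7/3
  x^2: 12 a_4 + 9 a_2 = 0  ->  12 a_4 = -9 a_2 = 135/2  ->  a_4 = 45/8
  x^3: 20 a_5 + 11 a_3 = 0  ->  20 a_5 = -11 a_3 = -77/3  ->  a_5 = -77/60
Truncated series: y(x) = 3 - 2 x - (15/2) x^2 + (7/3) x^3 + (45/8) x^4 - (77/60) x^5 + O(x^6).

a_0 = 3; a_1 = -2; a_2 = -15/2; a_3 = 7/3; a_4 = 45/8; a_5 = -77/60


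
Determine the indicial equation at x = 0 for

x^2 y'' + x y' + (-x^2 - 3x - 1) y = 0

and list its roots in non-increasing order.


Divide by x^2 to reach normal form y'' + P_1(x) y' + P_2(x) y = 0 with P_1(x) = 1/x and P_2(x) = -1 - 3/x - 1/x^2.
x = 0 is a singular point because the y'-coefficient 1/x has a pole at x = 0 and the y-coefficient -1 - 3/x - 1/x^2 has a pole at x = 0.
It is a regular singular point because x P_1(x) = p(x) = 1 and x^2 P_2(x) = q(x) = -x^2 - 3x - 1 are polynomials, hence analytic at x = 0.
p(0) = 1,  q(0) = -1.
Indicial equation: r(r-1) + p(0) r + q(0) = 0, i.e. r^2 + (p(0) - 1) r + q(0) = 0, i.e. r^2 - 1 = 0.
Discriminant: (0)^2 - 4(-1) = 4, so r = (0 ± 2)/2.
Solving: r_1 = 1, r_2 = -1.

indicial: r^2 - 1 = 0; roots r_1 = 1, r_2 = -1


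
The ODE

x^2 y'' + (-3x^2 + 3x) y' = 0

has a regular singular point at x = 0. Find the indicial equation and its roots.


Divide by x^2 to reach normal form y'' + P_1(x) y' + P_2(x) y = 0 with P_1(x) = -3 + 3/x and P_2(x) = 0.
x = 0 is a singular point because the y'-coefficient -3 + 3/x has a pole at x = 0.
It is a regular singular point because x P_1(x) = p(x) = 3 - 3x and x^2 P_2(x) = q(x) = 0 are polynomials, hence analytic at x = 0.
p(0) = 3,  q(0) = 0.
Indicial equation: r(r-1) + p(0) r + q(0) = 0, i.e. r^2 + (p(0) - 1) r + q(0) = 0, i.e. r^2 + 2 r = 0.
Discriminant: (2)^2 - 4(0) = 4, so r = (-2 ± 2)/2.
Solving: r_1 = 0, r_2 = -2.

indicial: r^2 + 2 r = 0; roots r_1 = 0, r_2 = -2


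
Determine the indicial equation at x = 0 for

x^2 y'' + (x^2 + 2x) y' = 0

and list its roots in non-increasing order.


Divide by x^2 to reach normal form y'' + P_1(x) y' + P_2(x) y = 0 with P_1(x) = 1 + 2/x and P_2(x) = 0.
x = 0 is a singular point because the y'-coefficient 1 + 2/x has a pole at x = 0.
It is a regular singular point because x P_1(x) = p(x) = x + 2 and x^2 P_2(x) = q(x) = 0 are polynomials, hence analytic at x = 0.
p(0) = 2,  q(0) = 0.
Indicial equation: r(r-1) + p(0) r + q(0) = 0, i.e. r^2 + (p(0) - 1) r + q(0) = 0, i.e. r^2 + 1 r = 0.
Discriminant: (1)^2 - 4(0) = 1, so r = (-1 ± 1)/2.
Solving: r_1 = 0, r_2 = -1.

indicial: r^2 + 1 r = 0; roots r_1 = 0, r_2 = -1


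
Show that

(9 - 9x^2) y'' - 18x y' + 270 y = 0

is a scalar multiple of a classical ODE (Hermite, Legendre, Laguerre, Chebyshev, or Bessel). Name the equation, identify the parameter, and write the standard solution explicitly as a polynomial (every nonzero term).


All three coefficients share the factor 9; dividing through by 9 gives  (1 - x^2) y'' - 2x y' + 30 y = 0.
This matches the Legendre equation (1 - x^2) y'' - 2x y' + n(n+1) y = 0 (note the -2x y' term) with n(n+1) = 30, so n = 5; the polynomial solution is P_5(x).
With y = sum_k a_k x^k, matching x^k gives (k+2)(k+1) a_{k+2} = [k(k+1) - n(n+1)] a_k = (k - 5)(k + 6) a_k. The right side vanishes at k = 5, so the series with the parity of 5 terminates at degree 5.
Standard normalization (P_n(1) = 1): leading coefficient (2n)!/(2^n (n!)^2) = 3628800/(32*14400) = 63/8, so a_5 = 63/8. Work downward with a_k = (k+1)(k+2) a_{k+2} / ((k - 5)(k + 6)):
  a_3 = (4)(5)(63/8) / ((3 - 5)(3 + 6)) = (315/2)/(-18) = -35/4
  a_1 = (2)(3)(-35/4) / ((1 - 5)(1 + 6)) = (-105/2)/(-28) = 15/8
Hence P_5(x) = 63 x^5/8 - 35 x^3/4 + 15 x/8.

P_5(x); series = 63 x^5/8 - 35 x^3/4 + 15 x/8


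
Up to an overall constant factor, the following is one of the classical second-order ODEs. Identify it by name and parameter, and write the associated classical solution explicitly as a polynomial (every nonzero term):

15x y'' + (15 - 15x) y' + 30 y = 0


All three coefficients share the factor 15; dividing through by 15 gives  x y'' + (1 - x) y' + 2 y = 0.
This matches the Laguerre equation x y'' + (1 - x) y' + n y = 0 with n = 2; the polynomial solution is L_2(x).
With y = sum_k a_k x^k, matching x^k gives (k+1)k a_{k+1} + (k+1) a_{k+1} - k a_k + n a_k = 0, i.e. (k+1)^2 a_{k+1} = (k - n) a_k = (k - 2) a_k. The right side vanishes at k = 2, so the series terminates at degree 2.
Standard normalization L_n(0) = 1 gives a_0 = 1. Work upward with a_{k+1} = (k - 2) a_k / (k+1)^2:
  a_1 = (0 - 2)(1) / 1^2 = -2/1 = -2
  a_2 = (1 - 2)(-2) / 2^2 = 2/4 = 1/2
Hence L_2(x) = x^2/2 - 2 x + 1.

L_2(x); series = x^2/2 - 2 x + 1


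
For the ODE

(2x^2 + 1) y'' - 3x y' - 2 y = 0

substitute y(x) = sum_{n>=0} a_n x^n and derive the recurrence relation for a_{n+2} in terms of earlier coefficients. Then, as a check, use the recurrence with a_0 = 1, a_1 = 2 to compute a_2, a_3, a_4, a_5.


Substitute y = sum_n a_n x^n.
(1 + 2 x^2) y'' contributes (n+2)(n+1) a_{n+2} + 2 n(n-1) a_n at x^n.
-3 x y'(x) contributes -3 n a_n at x^n.
-2 y(x) contributes -2 a_n at x^n.
Matching x^n: (n+2)(n+1) a_{n+2} + (2 n(n-1) - 3 n - 2) a_n = 0.
Thus a_{n+2} = (-2 n(n-1) + 3 n + 2) / ((n+1)(n+2)) * a_n.

Check with a_0 = 1, a_1 = 2 (apply the recurrence for n = 0, 1, 2, 3): a_0 = 1, a_1 = 2, a_2 = 1, a_3 = 5/3, a_4 = 1/3, a_5 = -1/12.

a_(n+2) = (-2 n(n-1) + 3 n + 2) / ((n+1)(n+2)) * a_n; check: a_0 = 1, a_1 = 2, a_2 = 1, a_3 = 5/3, a_4 = 1/3, a_5 = -1/12


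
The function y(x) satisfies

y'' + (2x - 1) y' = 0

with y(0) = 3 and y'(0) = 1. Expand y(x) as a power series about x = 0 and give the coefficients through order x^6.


Ansatz: y(x) = sum_{n>=0} a_n x^n, so y'(x) = sum_{n>=1} n a_n x^(n-1) and y''(x) = sum_{n>=2} n(n-1) a_n x^(n-2).
Substitute into P(x) y'' + Q(x) y' + R(x) y = 0 with P(x) = 1, Q(x) = 2x - 1, R(x) = 0, and match powers of x.
Initial conditions: a_0 = 3, a_1 = 1.
Setting the coefficient of each power of x to zero and solving order by order (substituting the coefficients already found):
  x^0: 2 a_2 - a_1 = 0  ->  2 a_2 = a_1 = 1  ->  a_2 = 1/2
  x^1: 6 a_3 - 2 a_2 + 2 a_1 = 0  ->  6 a_3 = 2 a_2 - 2 a_1 = -1  ->  a_3 = -1/6
  x^2: 12 a_4 - 3 a_3 + 4 a_2 = 0  ->  12 a_4 = 3 a_3 - 4 a_2 = -5/2  ->  a_4 = -5/24
  x^3: 20 a_5 - 4 a_4 + 6 a_3 = 0  ->  20 a_5 = 4 a_4 - 6 a_3 = 1/6  ->  a_5 = 1/120
  x^4: 30 a_6 - 5 a_5 + 8 a_4 = 0  ->  30 a_6 = 5 a_5 - 8 a_4 = 41/24  ->  a_6 = 41/720
Truncated series: y(x) = 3 + x + (1/2) x^2 - (1/6) x^3 - (5/24) x^4 + (1/120) x^5 + (41/720) x^6 + O(x^7).

a_0 = 3; a_1 = 1; a_2 = 1/2; a_3 = -1/6; a_4 = -5/24; a_5 = 1/120; a_6 = 41/720


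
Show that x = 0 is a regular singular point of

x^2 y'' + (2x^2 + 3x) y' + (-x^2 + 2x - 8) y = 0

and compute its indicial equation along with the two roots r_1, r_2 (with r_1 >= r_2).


Divide by x^2 to reach normal form y'' + P_1(x) y' + P_2(x) y = 0 with P_1(x) = 2 + 3/x and P_2(x) = -1 + 2/x - 8/x^2.
x = 0 is a singular point because the y'-coefficient 2 + 3/x has a pole at x = 0 and the y-coefficient -1 + 2/x - 8/x^2 has a pole at x = 0.
It is a regular singular point because x P_1(x) = p(x) = 2x + 3 and x^2 P_2(x) = q(x) = -x^2 + 2x - 8 are polynomials, hence analytic at x = 0.
p(0) = 3,  q(0) = -8.
Indicial equation: r(r-1) + p(0) r + q(0) = 0, i.e. r^2 + (p(0) - 1) r + q(0) = 0, i.e. r^2 + 2 r - 8 = 0.
Discriminant: (2)^2 - 4(-8) = 36, so r = (-2 ± 6)/2.
Solving: r_1 = 2, r_2 = -4.

indicial: r^2 + 2 r - 8 = 0; roots r_1 = 2, r_2 = -4


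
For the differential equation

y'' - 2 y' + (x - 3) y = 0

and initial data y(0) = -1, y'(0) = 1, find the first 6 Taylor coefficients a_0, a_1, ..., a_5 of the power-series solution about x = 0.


Ansatz: y(x) = sum_{n>=0} a_n x^n, so y'(x) = sum_{n>=1} n a_n x^(n-1) and y''(x) = sum_{n>=2} n(n-1) a_n x^(n-2).
Substitute into P(x) y'' + Q(x) y' + R(x) y = 0 with P(x) = 1, Q(x) = -2, R(x) = x - 3, and match powers of x.
Initial conditions: a_0 = -1, a_1 = 1.
Setting the coefficient of each power of x to zero and solving order by order (substituting the coefficients already found):
  x^0: 2 a_2 - 2 a_1 - 3 a_0 = 0  ->  2 a_2 = 2 a_1 + 3 a_0 = -1  ->  a_2 = -1/2
  x^1: 6 a_3 - 4 a_2 - 3 a_1 + a_0 = 0  ->  6 a_3 = 4 a_2 + 3 a_1 - a_0 = 2  ->  a_3 = 1/3
  x^2: 12 a_4 - 6 a_3 - 3 a_2 + a_1 = 0  ->  12 a_4 = 6 a_3 + 3 a_2 - a_1 = -1/2  ->  a_4 = -1/24
  x^3: 20 a_5 - 8 a_4 - 3 a_3 + a_2 = 0  ->  20 a_5 = 8 a_4 + 3 a_3 - a_2 = 7/6  ->  a_5 = 7/120
Truncated series: y(x) = -1 + x - (1/2) x^2 + (1/3) x^3 - (1/24) x^4 + (7/120) x^5 + O(x^6).

a_0 = -1; a_1 = 1; a_2 = -1/2; a_3 = 1/3; a_4 = -1/24; a_5 = 7/120


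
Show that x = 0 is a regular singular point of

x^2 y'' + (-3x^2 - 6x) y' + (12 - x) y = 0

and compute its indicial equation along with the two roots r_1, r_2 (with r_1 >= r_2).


Divide by x^2 to reach normal form y'' + P_1(x) y' + P_2(x) y = 0 with P_1(x) = -3 - 6/x and P_2(x) = -1/x + 12/x^2.
x = 0 is a singular point because the y'-coefficient -3 - 6/x has a pole at x = 0 and the y-coefficient -1/x + 12/x^2 has a pole at x = 0.
It is a regular singular point because x P_1(x) = p(x) = -3x - 6 and x^2 P_2(x) = q(x) = 12 - x are polynomials, hence analytic at x = 0.
p(0) = -6,  q(0) = 12.
Indicial equation: r(r-1) + p(0) r + q(0) = 0, i.e. r^2 + (p(0) - 1) r + q(0) = 0, i.e. r^2 - 7 r + 12 = 0.
Discriminant: (-7)^2 - 4(12) = 1, so r = (7 ± 1)/2.
Solving: r_1 = 4, r_2 = 3.

indicial: r^2 - 7 r + 12 = 0; roots r_1 = 4, r_2 = 3


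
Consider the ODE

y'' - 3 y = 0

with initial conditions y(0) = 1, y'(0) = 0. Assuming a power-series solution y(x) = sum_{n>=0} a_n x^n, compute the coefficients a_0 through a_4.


Ansatz: y(x) = sum_{n>=0} a_n x^n, so y'(x) = sum_{n>=1} n a_n x^(n-1) and y''(x) = sum_{n>=2} n(n-1) a_n x^(n-2).
Substitute into P(x) y'' + Q(x) y' + R(x) y = 0 with P(x) = 1, Q(x) = 0, R(x) = -3, and match powers of x.
Initial conditions: a_0 = 1, a_1 = 0.
Setting the coefficient of each power of x to zero and solving order by order (substituting the coefficients already found):
  x^0: 2 a_2 - 3 a_0 = 0  ->  2 a_2 = 3 a_0 = 3  ->  a_2 = 3/2
  x^1: 6 a_3 - 3 a_1 = 0  ->  6 a_3 = 3 a_1 = 0  ->  a_3 = 0
  x^2: 12 a_4 - 3 a_2 = 0  ->  12 a_4 = 3 a_2 = 9/2  ->  a_4 = 3/8
Truncated series: y(x) = 1 + (3/2) x^2 + (3/8) x^4 + O(x^5).

a_0 = 1; a_1 = 0; a_2 = 3/2; a_3 = 0; a_4 = 3/8


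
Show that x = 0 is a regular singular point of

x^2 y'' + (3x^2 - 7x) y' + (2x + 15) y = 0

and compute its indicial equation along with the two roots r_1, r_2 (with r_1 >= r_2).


Divide by x^2 to reach normal form y'' + P_1(x) y' + P_2(x) y = 0 with P_1(x) = 3 - 7/x and P_2(x) = 2/x + 15/x^2.
x = 0 is a singular point because the y'-coefficient 3 - 7/x has a pole at x = 0 and the y-coefficient 2/x + 15/x^2 has a pole at x = 0.
It is a regular singular point because x P_1(x) = p(x) = 3x - 7 and x^2 P_2(x) = q(x) = 2x + 15 are polynomials, hence analytic at x = 0.
p(0) = -7,  q(0) = 15.
Indicial equation: r(r-1) + p(0) r + q(0) = 0, i.e. r^2 + (p(0) - 1) r + q(0) = 0, i.e. r^2 - 8 r + 15 = 0.
Discriminant: (-8)^2 - 4(15) = 4, so r = (8 ± 2)/2.
Solving: r_1 = 5, r_2 = 3.

indicial: r^2 - 8 r + 15 = 0; roots r_1 = 5, r_2 = 3


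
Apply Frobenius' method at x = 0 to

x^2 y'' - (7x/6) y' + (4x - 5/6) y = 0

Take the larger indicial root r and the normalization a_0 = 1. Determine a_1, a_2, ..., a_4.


Write in Frobenius form y'' + (p(x)/x) y' + (q(x)/x^2) y = 0:
  p(x) = -7/6,  q(x) = 4x - 5/6.
Indicial equation: r(r-1) + (-7/6) r + (-5/6) = 0 -> roots r_1 = 5/2, r_2 = -1/3.
Take r = r_1 = 5/2. Let y(x) = x^r sum_{n>=0} a_n x^n with a_0 = 1.
Substitute y = x^r sum a_n x^n and match x^{r+n}. The recurrence is
  D(n) a_n + 4 a_{n-1} = 0,  where D(n) = (r+n)(r+n-1) + (-7/6)(r+n) + (-5/6).
  a_n = -4 / D(n) * a_{n-1}.
Since the indicial polynomial factors as (r - r_1)(r - r_2), D(n) = (r_1 + n - r_1)(r_1 + n - r_2) = n(n + 17/6).
Evaluating step by step (a_0 = 1):
  n = 1: D(1) = 1(1 + 17/6) = 23/6; numerator = -4(1) = -4; a_1 = (-4)/(23/6) = -24/23
  n = 2: D(2) = 2(2 + 17/6) = 29/3; numerator = -4(-24/23) = 96/23; a_2 = (96/23)/(29/3) = 288/667
  n = 3: D(3) = 3(3 + 17/6) = 35/2; numerator = -4(288/667) = -1152/667; a_3 = (-1152/667)/(35/2) = -2304/23345
  n = 4: D(4) = 4(4 + 17/6) = 82/3; numerator = -4(-2304/23345) = 9216/23345; a_4 = (9216/23345)/(82/3) = 13824/957145

r = 5/2; a_0 = 1; a_1 = -24/23; a_2 = 288/667; a_3 = -2304/23345; a_4 = 13824/957145


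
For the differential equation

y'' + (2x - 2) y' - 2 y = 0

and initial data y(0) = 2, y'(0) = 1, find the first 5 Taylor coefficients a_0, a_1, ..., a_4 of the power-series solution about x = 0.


Ansatz: y(x) = sum_{n>=0} a_n x^n, so y'(x) = sum_{n>=1} n a_n x^(n-1) and y''(x) = sum_{n>=2} n(n-1) a_n x^(n-2).
Substitute into P(x) y'' + Q(x) y' + R(x) y = 0 with P(x) = 1, Q(x) = 2x - 2, R(x) = -2, and match powers of x.
Initial conditions: a_0 = 2, a_1 = 1.
Setting the coefficient of each power of x to zero and solving order by order (substituting the coefficients already found):
  x^0: 2 a_2 - 2 a_1 - 2 a_0 = 0  ->  2 a_2 = 2 a_1 + 2 a_0 = 6  ->  a_2 = 3
  x^1: 6 a_3 - 4 a_2 = 0  ->  6 a_3 = 4 a_2 = 12  ->  a_3 = 2
  x^2: 12 a_4 - 6 a_3 + 2 a_2 = 0  ->  12 a_4 = 6 a_3 - 2 a_2 = 6  ->  a_4 = 1/2
Truncated series: y(x) = 2 + x + 3 x^2 + 2 x^3 + (1/2) x^4 + O(x^5).

a_0 = 2; a_1 = 1; a_2 = 3; a_3 = 2; a_4 = 1/2


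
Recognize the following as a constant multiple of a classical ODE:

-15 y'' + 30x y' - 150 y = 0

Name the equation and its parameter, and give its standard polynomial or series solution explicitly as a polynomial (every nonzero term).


All three coefficients share the factor -15; dividing through by -15 gives  y'' - 2x y' + 10 y = 0.
This matches the Hermite equation y'' - 2x y' + 2n y = 0 with 2n = 10, so n = 5; the polynomial solution is H_5(x).
With y = sum_k a_k x^k, matching x^k gives (k+2)(k+1) a_{k+2} = 2(k - n) a_k = 2(k - 5) a_k. The right side vanishes at k = 5, so the series with the parity of 5 terminates at degree 5.
Standard normalization: leading coefficient of H_n is 2^n, so a_5 = 2^5 = 32. Work downward with a_k = (k+1)(k+2) a_{k+2} / (2(k - n)):
  a_3 = (4)(5)(32) / (2(3 - 5)) = 640/(-4) = -160
  a_1 = (2)(3)(-160) / (2(1 - 5)) = -960/(-8) = 120
Hence H_5(x) = 32 x^5 - 160 x^3 + 120 x.

H_5(x); series = 32 x^5 - 160 x^3 + 120 x


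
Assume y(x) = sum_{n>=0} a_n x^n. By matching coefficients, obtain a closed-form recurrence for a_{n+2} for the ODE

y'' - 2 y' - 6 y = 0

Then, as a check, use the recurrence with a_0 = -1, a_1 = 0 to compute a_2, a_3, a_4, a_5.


Substitute y = sum_n a_n x^n.
y''(x) has coefficient (n+2)(n+1) a_{n+2} at x^n;
-2 y'(x) has coefficient -2 (n+1) a_{n+1} at x^n;
-6 y(x) has coefficient -6 a_n at x^n.
Matching x^n: (n+2)(n+1) a_{n+2} - 2 (n+1) a_{n+1} - 6 a_n = 0.
Thus a_{n+2} = [2 (n+1) a_{n+1} + 6 a_n] / ((n+1)(n+2)).

Check with a_0 = -1, a_1 = 0 (apply the recurrence for n = 0, 1, 2, 3): a_0 = -1, a_1 = 0, a_2 = -3, a_3 = -2, a_4 = -5/2, a_5 = -8/5.

a_(n+2) = [2 (n+1) a_(n+1) + 6 a_n] / ((n+1)(n+2)); check: a_0 = -1, a_1 = 0, a_2 = -3, a_3 = -2, a_4 = -5/2, a_5 = -8/5


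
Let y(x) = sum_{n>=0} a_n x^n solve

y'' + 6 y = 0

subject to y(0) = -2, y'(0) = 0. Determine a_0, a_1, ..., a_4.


Ansatz: y(x) = sum_{n>=0} a_n x^n, so y'(x) = sum_{n>=1} n a_n x^(n-1) and y''(x) = sum_{n>=2} n(n-1) a_n x^(n-2).
Substitute into P(x) y'' + Q(x) y' + R(x) y = 0 with P(x) = 1, Q(x) = 0, R(x) = 6, and match powers of x.
Initial conditions: a_0 = -2, a_1 = 0.
Setting the coefficient of each power of x to zero and solving order by order (substituting the coefficients already found):
  x^0: 2 a_2 + 6 a_0 = 0  ->  2 a_2 = -6 a_0 = 12  ->  a_2 = 6
  x^1: 6 a_3 + 6 a_1 = 0  ->  6 a_3 = -6 a_1 = 0  ->  a_3 = 0
  x^2: 12 a_4 + 6 a_2 = 0  ->  12 a_4 = -6 a_2 = -36  ->  a_4 = -3
Truncated series: y(x) = -2 + 6 x^2 - 3 x^4 + O(x^5).

a_0 = -2; a_1 = 0; a_2 = 6; a_3 = 0; a_4 = -3


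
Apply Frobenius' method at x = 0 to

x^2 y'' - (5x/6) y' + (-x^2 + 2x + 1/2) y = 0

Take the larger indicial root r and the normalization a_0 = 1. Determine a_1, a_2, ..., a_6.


Write in Frobenius form y'' + (p(x)/x) y' + (q(x)/x^2) y = 0:
  p(x) = -5/6,  q(x) = -x^2 + 2x + 1/2.
Indicial equation: r(r-1) + (-5/6) r + (1/2) = 0 -> roots r_1 = 3/2, r_2 = 1/3.
Take r = r_1 = 3/2. Let y(x) = x^r sum_{n>=0} a_n x^n with a_0 = 1.
Substitute y = x^r sum a_n x^n and match x^{r+n}. The recurrence is
  D(n) a_n + 2 a_{n-1} - 1 a_{n-2} = 0,  where D(n) = (r+n)(r+n-1) + (-5/6)(r+n) + (1/2).
  a_n = [-2 a_{n-1} + 1 a_{n-2}] / D(n).
Since the indicial polynomial factors as (r - r_1)(r - r_2), D(n) = (r_1 + n - r_1)(r_1 + n - r_2) = n(n + 7/6).
Evaluating step by step (a_0 = 1):
  n = 1: D(1) = 1(1 + 7/6) = 13/6; numerator = -2(1) = -2; a_1 = (-2)/(13/6) = -12/13
  n = 2: D(2) = 2(2 + 7/6) = 19/3; numerator = -2(-12/13) + 1(1) = 37/13; a_2 = (37/13)/(19/3) = 111/247
  n = 3: D(3) = 3(3 + 7/6) = 25/2; numerator = -2(111/247) + 1(-12/13) = -450/247; a_3 = (-450/247)/(25/2) = -36/247
  n = 4: D(4) = 4(4 + 7/6) = 62/3; numerator = -2(-36/247) + 1(111/247) = 183/247; a_4 = (183/247)/(62/3) = 549/15314
  n = 5: D(5) = 5(5 + 7/6) = 185/6; numerator = -2(549/15314) + 1(-36/247) = -1665/7657; a_5 = (-1665/7657)/(185/6) = -54/7657
  n = 6: D(6) = 6(6 + 7/6) = 43; numerator = -2(-54/7657) + 1(549/15314) = 765/15314; a_6 = (765/15314)/(43) = 765/658502

r = 3/2; a_0 = 1; a_1 = -12/13; a_2 = 111/247; a_3 = -36/247; a_4 = 549/15314; a_5 = -54/7657; a_6 = 765/658502


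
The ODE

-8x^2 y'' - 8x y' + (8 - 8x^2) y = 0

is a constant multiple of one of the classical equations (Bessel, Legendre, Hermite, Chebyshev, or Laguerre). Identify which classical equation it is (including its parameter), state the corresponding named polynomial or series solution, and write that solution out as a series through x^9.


All three coefficients share the factor -8; dividing through by -8 gives  x^2 y'' + x y' + (x^2 - 1) y = 0.
This matches the Bessel equation x^2 y'' + x y' + (x^2 - nu^2) y = 0 with nu^2 = 1, so nu = 1; the solution bounded at x = 0 is J_1(x).
Frobenius at x = 0: indicial roots ±nu; for r = nu the recurrence k(k + 2nu) c_k = -c_{k-2} gives the standard series J_nu(x) = sum_{k>=0} (-1)^k / (k! (k+nu)!) (x/2)^(2k+nu). Evaluate the first 5 terms:
  k = 0: (-1)^0 / (0! * 1! * 2^1) x^1 = 1/(1*1*2) x^1 = (1/2) x^1
  k = 1: (-1)^1 / (1! * 2! * 2^3) x^3 = -1/(1*2*8) x^3 = (-1/16) x^3
  k = 2: (-1)^2 / (2! * 3! * 2^5) x^5 = 1/(2*6*32) x^5 = (1/384) x^5
  k = 3: (-1)^3 / (3! * 4! * 2^7) x^7 = -1/(6*24*128) x^7 = (-1/18432) x^7
  k = 4: (-1)^4 / (4! * 5! * 2^9) x^9 = 1/(24*120*512) x^9 = (1/1474560) x^9
Hence J_1(x) = x^9/1474560 - x^7/18432 + x^5/384 - x^3/16 + x/2 + ....

J_1(x); series = x^9/1474560 - x^7/18432 + x^5/384 - x^3/16 + x/2


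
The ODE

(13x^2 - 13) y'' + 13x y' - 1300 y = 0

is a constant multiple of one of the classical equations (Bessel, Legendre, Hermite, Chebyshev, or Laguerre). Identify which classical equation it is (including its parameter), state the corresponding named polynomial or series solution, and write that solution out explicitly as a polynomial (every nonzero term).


All three coefficients share the factor -13; dividing through by -13 gives  (1 - x^2) y'' - x y' + 100 y = 0.
This matches the Chebyshev equation (1 - x^2) y'' - x y' + n^2 y = 0 (note the -x y' term, not -2x y') with n^2 = 100, so n = 10; the polynomial solution is T_10(x).
With y = sum_k a_k x^k, matching x^k gives (k+2)(k+1) a_{k+2} = (k^2 - n^2) a_k = (k - 10)(k + 10) a_k. The right side vanishes at k = 10, so the series with the parity of 10 terminates at degree 10.
Standard normalization: leading coefficient of T_n is 2^(n-1), so a_10 = 2^9 = 512. Work downward with a_k = (k+1)(k+2) a_{k+2} / ((k - 10)(k + 10)):
  a_8 = (9)(10)(512) / ((8 - 10)(8 + 10)) = 46080/(-36) = -1280
  a_6 = (7)(8)(-1280) / ((6 - 10)(6 + 10)) = -71680/(-64) = 1120
  a_4 = (5)(6)(1120) / ((4 - 10)(4 + 10)) = 33600/(-84) = -400
  a_2 = (3)(4)(-400) / ((2 - 10)(2 + 10)) = -4800/(-96) = 50
  a_0 = (1)(2)(50) / ((0 - 10)(0 + 10)) = 100/(-100) = -1
Hence T_10(x) = 512 x^10 - 1280 x^8 + 1120 x^6 - 400 x^4 + 50 x^2 - 1.

T_10(x); series = 512 x^10 - 1280 x^8 + 1120 x^6 - 400 x^4 + 50 x^2 - 1


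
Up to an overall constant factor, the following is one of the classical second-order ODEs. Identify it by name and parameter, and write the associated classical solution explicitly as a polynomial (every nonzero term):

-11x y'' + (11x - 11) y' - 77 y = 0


All three coefficients share the factor -11; dividing through by -11 gives  x y'' + (1 - x) y' + 7 y = 0.
This matches the Laguerre equation x y'' + (1 - x) y' + n y = 0 with n = 7; the polynomial solution is L_7(x).
With y = sum_k a_k x^k, matching x^k gives (k+1)k a_{k+1} + (k+1) a_{k+1} - k a_k + n a_k = 0, i.e. (k+1)^2 a_{k+1} = (k - n) a_k = (k - 7) a_k. The right side vanishes at k = 7, so the series terminates at degree 7.
Standard normalization L_n(0) = 1 gives a_0 = 1. Work upward with a_{k+1} = (k - 7) a_k / (k+1)^2:
  a_1 = (0 - 7)(1) / 1^2 = -7/1 = -7
  a_2 = (1 - 7)(-7) / 2^2 = 42/4 = 21/2
  a_3 = (2 - 7)(21/2) / 3^2 = (-105/2)/9 = -35/6
  a_4 = (3 - 7)(-35/6) / 4^2 = (70/3)/16 = 35/24
  a_5 = (4 - 7)(35/24) / 5^2 = (-35/8)/25 = -7/40
  a_6 = (5 - 7)(-7/40) / 6^2 = (7/20)/36 = 7/720
  a_7 = (6 - 7)(7/720) / 7^2 = (-7/720)/49 = -1/5040
Hence L_7(x) = -x^7/5040 + 7 x^6/720 - 7 x^5/40 + 35 x^4/24 - 35 x^3/6 + 21 x^2/2 - 7 x + 1.

L_7(x); series = -x^7/5040 + 7 x^6/720 - 7 x^5/40 + 35 x^4/24 - 35 x^3/6 + 21 x^2/2 - 7 x + 1


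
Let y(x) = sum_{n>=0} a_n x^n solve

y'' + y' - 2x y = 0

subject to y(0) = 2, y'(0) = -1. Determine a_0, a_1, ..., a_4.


Ansatz: y(x) = sum_{n>=0} a_n x^n, so y'(x) = sum_{n>=1} n a_n x^(n-1) and y''(x) = sum_{n>=2} n(n-1) a_n x^(n-2).
Substitute into P(x) y'' + Q(x) y' + R(x) y = 0 with P(x) = 1, Q(x) = 1, R(x) = -2x, and match powers of x.
Initial conditions: a_0 = 2, a_1 = -1.
Setting the coefficient of each power of x to zero and solving order by order (substituting the coefficients already found):
  x^0: 2 a_2 + a_1 = 0  ->  2 a_2 = -a_1 = 1  ->  a_2 = 1/2
  x^1: 6 a_3 + 2 a_2 - 2 a_0 = 0  ->  6 a_3 = -2 a_2 + 2 a_0 = 3  ->  a_3 = 1/2
  x^2: 12 a_4 + 3 a_3 - 2 a_1 = 0  ->  12 a_4 = -3 a_3 + 2 a_1 = -7/2  ->  a_4 = -7/24
Truncated series: y(x) = 2 - x + (1/2) x^2 + (1/2) x^3 - (7/24) x^4 + O(x^5).

a_0 = 2; a_1 = -1; a_2 = 1/2; a_3 = 1/2; a_4 = -7/24


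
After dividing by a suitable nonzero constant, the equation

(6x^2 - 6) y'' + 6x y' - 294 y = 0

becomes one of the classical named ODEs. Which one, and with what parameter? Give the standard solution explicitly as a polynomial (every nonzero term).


All three coefficients share the factor -6; dividing through by -6 gives  (1 - x^2) y'' - x y' + 49 y = 0.
This matches the Chebyshev equation (1 - x^2) y'' - x y' + n^2 y = 0 (note the -x y' term, not -2x y') with n^2 = 49, so n = 7; the polynomial solution is T_7(x).
With y = sum_k a_k x^k, matching x^k gives (k+2)(k+1) a_{k+2} = (k^2 - n^2) a_k = (k - 7)(k + 7) a_k. The right side vanishes at k = 7, so the series with the parity of 7 terminates at degree 7.
Standard normalization: leading coefficient of T_n is 2^(n-1), so a_7 = 2^6 = 64. Work downward with a_k = (k+1)(k+2) a_{k+2} / ((k - 7)(k + 7)):
  a_5 = (6)(7)(64) / ((5 - 7)(5 + 7)) = 2688/(-24) = -112
  a_3 = (4)(5)(-112) / ((3 - 7)(3 + 7)) = -2240/(-40) = 56
  a_1 = (2)(3)(56) / ((1 - 7)(1 + 7)) = 336/(-48) = -7
Hence T_7(x) = 64 x^7 - 112 x^5 + 56 x^3 - 7 x.

T_7(x); series = 64 x^7 - 112 x^5 + 56 x^3 - 7 x


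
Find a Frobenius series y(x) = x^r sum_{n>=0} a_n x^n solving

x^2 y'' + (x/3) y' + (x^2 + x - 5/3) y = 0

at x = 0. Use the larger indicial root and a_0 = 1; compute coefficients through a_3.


Write in Frobenius form y'' + (p(x)/x) y' + (q(x)/x^2) y = 0:
  p(x) = 1/3,  q(x) = x^2 + x - 5/3.
Indicial equation: r(r-1) + (1/3) r + (-5/3) = 0 -> roots r_1 = 5/3, r_2 = -1.
Take r = r_1 = 5/3. Let y(x) = x^r sum_{n>=0} a_n x^n with a_0 = 1.
Substitute y = x^r sum a_n x^n and match x^{r+n}. The recurrence is
  D(n) a_n + 1 a_{n-1} + 1 a_{n-2} = 0,  where D(n) = (r+n)(r+n-1) + (1/3)(r+n) + (-5/3).
  a_n = [-1 a_{n-1} - 1 a_{n-2}] / D(n).
Since the indicial polynomial factors as (r - r_1)(r - r_2), D(n) = (r_1 + n - r_1)(r_1 + n - r_2) = n(n + 8/3).
Evaluating step by step (a_0 = 1):
  n = 1: D(1) = 1(1 + 8/3) = 11/3; numerator = -1(1) = -1; a_1 = (-1)/(11/3) = -3/11
  n = 2: D(2) = 2(2 + 8/3) = 28/3; numerator = -1(-3/11) - 1(1) = -8/11; a_2 = (-8/11)/(28/3) = -6/77
  n = 3: D(3) = 3(3 + 8/3) = 17; numerator = -1(-6/77) - 1(-3/11) = 27/77; a_3 = (27/77)/(17) = 27/1309

r = 5/3; a_0 = 1; a_1 = -3/11; a_2 = -6/77; a_3 = 27/1309


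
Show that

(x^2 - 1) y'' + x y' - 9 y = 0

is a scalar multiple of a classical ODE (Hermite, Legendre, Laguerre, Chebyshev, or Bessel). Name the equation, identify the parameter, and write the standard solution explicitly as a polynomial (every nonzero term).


All three coefficients share the factor -1; dividing through by -1 gives  (1 - x^2) y'' - x y' + 9 y = 0.
This matches the Chebyshev equation (1 - x^2) y'' - x y' + n^2 y = 0 (note the -x y' term, not -2x y') with n^2 = 9, so n = 3; the polynomial solution is T_3(x).
With y = sum_k a_k x^k, matching x^k gives (k+2)(k+1) a_{k+2} = (k^2 - n^2) a_k = (k - 3)(k + 3) a_k. The right side vanishes at k = 3, so the series with the parity of 3 terminates at degree 3.
Standard normalization: leading coefficient of T_n is 2^(n-1), so a_3 = 2^2 = 4. Work downward with a_k = (k+1)(k+2) a_{k+2} / ((k - 3)(k + 3)):
  a_1 = (2)(3)(4) / ((1 - 3)(1 + 3)) = 24/(-8) = -3
Hence T_3(x) = 4 x^3 - 3 x.

T_3(x); series = 4 x^3 - 3 x


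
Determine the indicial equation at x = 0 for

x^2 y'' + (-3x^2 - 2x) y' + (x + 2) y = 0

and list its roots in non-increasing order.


Divide by x^2 to reach normal form y'' + P_1(x) y' + P_2(x) y = 0 with P_1(x) = -3 - 2/x and P_2(x) = 1/x + 2/x^2.
x = 0 is a singular point because the y'-coefficient -3 - 2/x has a pole at x = 0 and the y-coefficient 1/x + 2/x^2 has a pole at x = 0.
It is a regular singular point because x P_1(x) = p(x) = -3x - 2 and x^2 P_2(x) = q(x) = x + 2 are polynomials, hence analytic at x = 0.
p(0) = -2,  q(0) = 2.
Indicial equation: r(r-1) + p(0) r + q(0) = 0, i.e. r^2 + (p(0) - 1) r + q(0) = 0, i.e. r^2 - 3 r + 2 = 0.
Discriminant: (-3)^2 - 4(2) = 1, so r = (3 ± 1)/2.
Solving: r_1 = 2, r_2 = 1.

indicial: r^2 - 3 r + 2 = 0; roots r_1 = 2, r_2 = 1


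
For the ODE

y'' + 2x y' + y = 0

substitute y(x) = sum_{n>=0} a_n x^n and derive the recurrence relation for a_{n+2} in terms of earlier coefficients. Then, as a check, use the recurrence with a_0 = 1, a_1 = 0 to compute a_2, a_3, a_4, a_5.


Substitute y = sum_n a_n x^n.
y''(x) has coefficient (n+2)(n+1) a_{n+2} at x^n;
2 x y'(x) has coefficient 2 n a_n at x^n (shift);
y(x) has coefficient 1 a_n at x^n.
Matching x^n: (n+2)(n+1) a_{n+2} + (2n + 1) a_n = 0.
Thus a_{n+2} = (-2n - 1) / ((n+1)(n+2)) * a_n.

Check with a_0 = 1, a_1 = 0 (apply the recurrence for n = 0, 1, 2, 3): a_0 = 1, a_1 = 0, a_2 = -1/2, a_3 = 0, a_4 = 5/24, a_5 = 0.

a_(n+2) = (-2n - 1) / ((n+1)(n+2)) * a_n; check: a_0 = 1, a_1 = 0, a_2 = -1/2, a_3 = 0, a_4 = 5/24, a_5 = 0


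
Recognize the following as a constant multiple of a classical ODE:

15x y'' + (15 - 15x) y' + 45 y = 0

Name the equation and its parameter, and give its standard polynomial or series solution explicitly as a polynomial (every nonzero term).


All three coefficients share the factor 15; dividing through by 15 gives  x y'' + (1 - x) y' + 3 y = 0.
This matches the Laguerre equation x y'' + (1 - x) y' + n y = 0 with n = 3; the polynomial solution is L_3(x).
With y = sum_k a_k x^k, matching x^k gives (k+1)k a_{k+1} + (k+1) a_{k+1} - k a_k + n a_k = 0, i.e. (k+1)^2 a_{k+1} = (k - n) a_k = (k - 3) a_k. The right side vanishes at k = 3, so the series terminates at degree 3.
Standard normalization L_n(0) = 1 gives a_0 = 1. Work upward with a_{k+1} = (k - 3) a_k / (k+1)^2:
  a_1 = (0 - 3)(1) / 1^2 = -3/1 = -3
  a_2 = (1 - 3)(-3) / 2^2 = 6/4 = 3/2
  a_3 = (2 - 3)(3/2) / 3^2 = (-3/2)/9 = -1/6
Hence L_3(x) = -x^3/6 + 3 x^2/2 - 3 x + 1.

L_3(x); series = -x^3/6 + 3 x^2/2 - 3 x + 1


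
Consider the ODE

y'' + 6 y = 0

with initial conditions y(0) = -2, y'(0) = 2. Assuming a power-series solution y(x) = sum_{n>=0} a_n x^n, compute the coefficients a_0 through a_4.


Ansatz: y(x) = sum_{n>=0} a_n x^n, so y'(x) = sum_{n>=1} n a_n x^(n-1) and y''(x) = sum_{n>=2} n(n-1) a_n x^(n-2).
Substitute into P(x) y'' + Q(x) y' + R(x) y = 0 with P(x) = 1, Q(x) = 0, R(x) = 6, and match powers of x.
Initial conditions: a_0 = -2, a_1 = 2.
Setting the coefficient of each power of x to zero and solving order by order (substituting the coefficients already found):
  x^0: 2 a_2 + 6 a_0 = 0  ->  2 a_2 = -6 a_0 = 12  ->  a_2 = 6
  x^1: 6 a_3 + 6 a_1 = 0  ->  6 a_3 = -6 a_1 = -12  ->  a_3 = -2
  x^2: 12 a_4 + 6 a_2 = 0  ->  12 a_4 = -6 a_2 = -36  ->  a_4 = -3
Truncated series: y(x) = -2 + 2 x + 6 x^2 - 2 x^3 - 3 x^4 + O(x^5).

a_0 = -2; a_1 = 2; a_2 = 6; a_3 = -2; a_4 = -3


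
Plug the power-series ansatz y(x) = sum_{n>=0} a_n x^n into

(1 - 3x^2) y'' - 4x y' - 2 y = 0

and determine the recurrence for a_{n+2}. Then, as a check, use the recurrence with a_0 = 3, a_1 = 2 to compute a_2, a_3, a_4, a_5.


Substitute y = sum_n a_n x^n.
(1 - 3 x^2) y'' contributes (n+2)(n+1) a_{n+2} - 3 n(n-1) a_n at x^n.
-4 x y'(x) contributes -4 n a_n at x^n.
-2 y(x) contributes -2 a_n at x^n.
Matching x^n: (n+2)(n+1) a_{n+2} + (-3 n(n-1) - 4 n - 2) a_n = 0.
Thus a_{n+2} = (3 n(n-1) + 4 n + 2) / ((n+1)(n+2)) * a_n.

Check with a_0 = 3, a_1 = 2 (apply the recurrence for n = 0, 1, 2, 3): a_0 = 3, a_1 = 2, a_2 = 3, a_3 = 2, a_4 = 4, a_5 = 16/5.

a_(n+2) = (3 n(n-1) + 4 n + 2) / ((n+1)(n+2)) * a_n; check: a_0 = 3, a_1 = 2, a_2 = 3, a_3 = 2, a_4 = 4, a_5 = 16/5


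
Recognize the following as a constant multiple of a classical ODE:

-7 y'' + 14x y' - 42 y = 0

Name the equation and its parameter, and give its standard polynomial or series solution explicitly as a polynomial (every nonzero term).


All three coefficients share the factor -7; dividing through by -7 gives  y'' - 2x y' + 6 y = 0.
This matches the Hermite equation y'' - 2x y' + 2n y = 0 with 2n = 6, so n = 3; the polynomial solution is H_3(x).
With y = sum_k a_k x^k, matching x^k gives (k+2)(k+1) a_{k+2} = 2(k - n) a_k = 2(k - 3) a_k. The right side vanishes at k = 3, so the series with the parity of 3 terminates at degree 3.
Standard normalization: leading coefficient of H_n is 2^n, so a_3 = 2^3 = 8. Work downward with a_k = (k+1)(k+2) a_{k+2} / (2(k - n)):
  a_1 = (2)(3)(8) / (2(1 - 3)) = 48/(-4) = -12
Hence H_3(x) = 8 x^3 - 12 x.

H_3(x); series = 8 x^3 - 12 x


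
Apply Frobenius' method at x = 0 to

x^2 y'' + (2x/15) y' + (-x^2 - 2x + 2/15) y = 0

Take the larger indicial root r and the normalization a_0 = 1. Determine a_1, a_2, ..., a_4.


Write in Frobenius form y'' + (p(x)/x) y' + (q(x)/x^2) y = 0:
  p(x) = 2/15,  q(x) = -x^2 - 2x + 2/15.
Indicial equation: r(r-1) + (2/15) r + (2/15) = 0 -> roots r_1 = 2/3, r_2 = 1/5.
Take r = r_1 = 2/3. Let y(x) = x^r sum_{n>=0} a_n x^n with a_0 = 1.
Substitute y = x^r sum a_n x^n and match x^{r+n}. The recurrence is
  D(n) a_n - 2 a_{n-1} - 1 a_{n-2} = 0,  where D(n) = (r+n)(r+n-1) + (2/15)(r+n) + (2/15).
  a_n = [2 a_{n-1} + 1 a_{n-2}] / D(n).
Since the indicial polynomial factors as (r - r_1)(r - r_2), D(n) = (r_1 + n - r_1)(r_1 + n - r_2) = n(n + 7/15).
Evaluating step by step (a_0 = 1):
  n = 1: D(1) = 1(1 + 7/15) = 22/15; numerator = 2(1) = 2; a_1 = (2)/(22/15) = 15/11
  n = 2: D(2) = 2(2 + 7/15) = 74/15; numerator = 2(15/11) + 1(1) = 41/11; a_2 = (41/11)/(74/15) = 615/814
  n = 3: D(3) = 3(3 + 7/15) = 52/5; numerator = 2(615/814) + 1(15/11) = 1170/407; a_3 = (1170/407)/(52/5) = 225/814
  n = 4: D(4) = 4(4 + 7/15) = 268/15; numerator = 2(225/814) + 1(615/814) = 1065/814; a_4 = (1065/814)/(268/15) = 15975/218152

r = 2/3; a_0 = 1; a_1 = 15/11; a_2 = 615/814; a_3 = 225/814; a_4 = 15975/218152


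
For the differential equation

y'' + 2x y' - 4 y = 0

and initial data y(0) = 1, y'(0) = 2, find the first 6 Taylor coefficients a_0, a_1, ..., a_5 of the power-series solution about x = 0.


Ansatz: y(x) = sum_{n>=0} a_n x^n, so y'(x) = sum_{n>=1} n a_n x^(n-1) and y''(x) = sum_{n>=2} n(n-1) a_n x^(n-2).
Substitute into P(x) y'' + Q(x) y' + R(x) y = 0 with P(x) = 1, Q(x) = 2x, R(x) = -4, and match powers of x.
Initial conditions: a_0 = 1, a_1 = 2.
Setting the coefficient of each power of x to zero and solving order by order (substituting the coefficients already found):
  x^0: 2 a_2 - 4 a_0 = 0  ->  2 a_2 = 4 a_0 = 4  ->  a_2 = 2
  x^1: 6 a_3 - 2 a_1 = 0  ->  6 a_3 = 2 a_1 = 4  ->  a_3 = 2/3
  x^2: 12 a_4 = 0  ->  a_4 = 0
  x^3: 20 a_5 + 2 a_3 = 0  ->  20 a_5 = -2 a_3 = -4/3  ->  a_5 = -1/15
Truncated series: y(x) = 1 + 2 x + 2 x^2 + (2/3) x^3 - (1/15) x^5 + O(x^6).

a_0 = 1; a_1 = 2; a_2 = 2; a_3 = 2/3; a_4 = 0; a_5 = -1/15


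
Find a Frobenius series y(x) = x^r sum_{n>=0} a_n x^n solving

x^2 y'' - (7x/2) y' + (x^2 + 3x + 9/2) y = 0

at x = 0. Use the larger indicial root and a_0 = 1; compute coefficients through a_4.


Write in Frobenius form y'' + (p(x)/x) y' + (q(x)/x^2) y = 0:
  p(x) = -7/2,  q(x) = x^2 + 3x + 9/2.
Indicial equation: r(r-1) + (-7/2) r + (9/2) = 0 -> roots r_1 = 3, r_2 = 3/2.
Take r = r_1 = 3. Let y(x) = x^r sum_{n>=0} a_n x^n with a_0 = 1.
Substitute y = x^r sum a_n x^n and match x^{r+n}. The recurrence is
  D(n) a_n + 3 a_{n-1} + 1 a_{n-2} = 0,  where D(n) = (r+n)(r+n-1) + (-7/2)(r+n) + (9/2).
  a_n = [-3 a_{n-1} - 1 a_{n-2}] / D(n).
Since the indicial polynomial factors as (r - r_1)(r - r_2), D(n) = (r_1 + n - r_1)(r_1 + n - r_2) = n(n + 3/2).
Evaluating step by step (a_0 = 1):
  n = 1: D(1) = 1(1 + 3/2) = 5/2; numerator = -3(1) = -3; a_1 = (-3)/(5/2) = -6/5
  n = 2: D(2) = 2(2 + 3/2) = 7; numerator = -3(-6/5) - 1(1) = 13/5; a_2 = (13/5)/(7) = 13/35
  n = 3: D(3) = 3(3 + 3/2) = 27/2; numerator = -3(13/35) - 1(-6/5) = 3/35; a_3 = (3/35)/(27/2) = 2/315
  n = 4: D(4) = 4(4 + 3/2) = 22; numerator = -3(2/315) - 1(13/35) = -41/105; a_4 = (-41/105)/(22) = -41/2310

r = 3; a_0 = 1; a_1 = -6/5; a_2 = 13/35; a_3 = 2/315; a_4 = -41/2310


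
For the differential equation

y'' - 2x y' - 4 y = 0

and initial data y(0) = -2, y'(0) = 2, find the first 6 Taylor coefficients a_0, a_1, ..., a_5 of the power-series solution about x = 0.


Ansatz: y(x) = sum_{n>=0} a_n x^n, so y'(x) = sum_{n>=1} n a_n x^(n-1) and y''(x) = sum_{n>=2} n(n-1) a_n x^(n-2).
Substitute into P(x) y'' + Q(x) y' + R(x) y = 0 with P(x) = 1, Q(x) = -2x, R(x) = -4, and match powers of x.
Initial conditions: a_0 = -2, a_1 = 2.
Setting the coefficient of each power of x to zero and solving order by order (substituting the coefficients already found):
  x^0: 2 a_2 - 4 a_0 = 0  ->  2 a_2 = 4 a_0 = -8  ->  a_2 = -4
  x^1: 6 a_3 - 6 a_1 = 0  ->  6 a_3 = 6 a_1 = 12  ->  a_3 = 2
  x^2: 12 a_4 - 8 a_2 = 0  ->  12 a_4 = 8 a_2 = -32  ->  a_4 = -8/3
  x^3: 20 a_5 - 10 a_3 = 0  ->  20 a_5 = 10 a_3 = 20  ->  a_5 = 1
Truncated series: y(x) = -2 + 2 x - 4 x^2 + 2 x^3 - (8/3) x^4 + x^5 + O(x^6).

a_0 = -2; a_1 = 2; a_2 = -4; a_3 = 2; a_4 = -8/3; a_5 = 1


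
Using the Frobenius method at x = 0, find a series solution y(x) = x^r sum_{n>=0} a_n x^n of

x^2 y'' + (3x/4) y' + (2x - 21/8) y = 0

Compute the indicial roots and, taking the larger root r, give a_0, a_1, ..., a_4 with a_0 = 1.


Write in Frobenius form y'' + (p(x)/x) y' + (q(x)/x^2) y = 0:
  p(x) = 3/4,  q(x) = 2x - 21/8.
Indicial equation: r(r-1) + (3/4) r + (-21/8) = 0 -> roots r_1 = 7/4, r_2 = -3/2.
Take r = r_1 = 7/4. Let y(x) = x^r sum_{n>=0} a_n x^n with a_0 = 1.
Substitute y = x^r sum a_n x^n and match x^{r+n}. The recurrence is
  D(n) a_n + 2 a_{n-1} = 0,  where D(n) = (r+n)(r+n-1) + (3/4)(r+n) + (-21/8).
  a_n = -2 / D(n) * a_{n-1}.
Since the indicial polynomial factors as (r - r_1)(r - r_2), D(n) = (r_1 + n - r_1)(r_1 + n - r_2) = n(n + 13/4).
Evaluating step by step (a_0 = 1):
  n = 1: D(1) = 1(1 + 13/4) = 17/4; numerator = -2(1) = -2; a_1 = (-2)/(17/4) = -8/17
  n = 2: D(2) = 2(2 + 13/4) = 21/2; numerator = -2(-8/17) = 16/17; a_2 = (16/17)/(21/2) = 32/357
  n = 3: D(3) = 3(3 + 13/4) = 75/4; numerator = -2(32/357) = -64/357; a_3 = (-64/357)/(75/4) = -256/26775
  n = 4: D(4) = 4(4 + 13/4) = 29; numerator = -2(-256/26775) = 512/26775; a_4 = (512/26775)/(29) = 512/776475

r = 7/4; a_0 = 1; a_1 = -8/17; a_2 = 32/357; a_3 = -256/26775; a_4 = 512/776475


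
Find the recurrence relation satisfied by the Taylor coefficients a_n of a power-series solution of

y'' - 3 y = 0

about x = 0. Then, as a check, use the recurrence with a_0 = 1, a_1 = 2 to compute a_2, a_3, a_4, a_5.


Substitute y = sum_n a_n x^n into y'' + (const) y = 0.
y''(x) = sum_{n>=0} (n+2)(n+1) a_{n+2} x^n.
The ODE becomes sum_n [(n+2)(n+1) a_{n+2} - 3 a_n] x^n = 0.
Setting each coefficient to zero gives the recurrence:
  (n+2)(n+1) a_{n+2} - 3 a_n = 0,
  a_{n+2} = 3 / ((n+1)(n+2)) a_n.

Check with a_0 = 1, a_1 = 2 (apply the recurrence for n = 0, 1, 2, 3): a_0 = 1, a_1 = 2, a_2 = 3/2, a_3 = 1, a_4 = 3/8, a_5 = 3/20.

a_{n+2} = 3/((n+1)(n+2)) * a_n; check: a_0 = 1, a_1 = 2, a_2 = 3/2, a_3 = 1, a_4 = 3/8, a_5 = 3/20


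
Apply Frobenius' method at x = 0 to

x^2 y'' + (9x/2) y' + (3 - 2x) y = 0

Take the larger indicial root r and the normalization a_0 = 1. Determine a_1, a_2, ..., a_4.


Write in Frobenius form y'' + (p(x)/x) y' + (q(x)/x^2) y = 0:
  p(x) = 9/2,  q(x) = 3 - 2x.
Indicial equation: r(r-1) + (9/2) r + (3) = 0 -> roots r_1 = -3/2, r_2 = -2.
Take r = r_1 = -3/2. Let y(x) = x^r sum_{n>=0} a_n x^n with a_0 = 1.
Substitute y = x^r sum a_n x^n and match x^{r+n}. The recurrence is
  D(n) a_n - 2 a_{n-1} = 0,  where D(n) = (r+n)(r+n-1) + (9/2)(r+n) + (3).
  a_n = 2 / D(n) * a_{n-1}.
Since the indicial polynomial factors as (r - r_1)(r - r_2), D(n) = (r_1 + n - r_1)(r_1 + n - r_2) = n(n + 1/2).
Evaluating step by step (a_0 = 1):
  n = 1: D(1) = 1(1 + 1/2) = 3/2; numerator = 2(1) = 2; a_1 = (2)/(3/2) = 4/3
  n = 2: D(2) = 2(2 + 1/2) = 5; numerator = 2(4/3) = 8/3; a_2 = (8/3)/(5) = 8/15
  n = 3: D(3) = 3(3 + 1/2) = 21/2; numerator = 2(8/15) = 16/15; a_3 = (16/15)/(21/2) = 32/315
  n = 4: D(4) = 4(4 + 1/2) = 18; numerator = 2(32/315) = 64/315; a_4 = (64/315)/(18) = 32/2835

r = -3/2; a_0 = 1; a_1 = 4/3; a_2 = 8/15; a_3 = 32/315; a_4 = 32/2835


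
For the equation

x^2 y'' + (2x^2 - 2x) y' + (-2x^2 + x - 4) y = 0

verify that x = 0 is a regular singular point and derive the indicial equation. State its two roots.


Divide by x^2 to reach normal form y'' + P_1(x) y' + P_2(x) y = 0 with P_1(x) = 2 - 2/x and P_2(x) = -2 + 1/x - 4/x^2.
x = 0 is a singular point because the y'-coefficient 2 - 2/x has a pole at x = 0 and the y-coefficient -2 + 1/x - 4/x^2 has a pole at x = 0.
It is a regular singular point because x P_1(x) = p(x) = 2x - 2 and x^2 P_2(x) = q(x) = -2x^2 + x - 4 are polynomials, hence analytic at x = 0.
p(0) = -2,  q(0) = -4.
Indicial equation: r(r-1) + p(0) r + q(0) = 0, i.e. r^2 + (p(0) - 1) r + q(0) = 0, i.e. r^2 - 3 r - 4 = 0.
Discriminant: (-3)^2 - 4(-4) = 25, so r = (3 ± 5)/2.
Solving: r_1 = 4, r_2 = -1.

indicial: r^2 - 3 r - 4 = 0; roots r_1 = 4, r_2 = -1
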